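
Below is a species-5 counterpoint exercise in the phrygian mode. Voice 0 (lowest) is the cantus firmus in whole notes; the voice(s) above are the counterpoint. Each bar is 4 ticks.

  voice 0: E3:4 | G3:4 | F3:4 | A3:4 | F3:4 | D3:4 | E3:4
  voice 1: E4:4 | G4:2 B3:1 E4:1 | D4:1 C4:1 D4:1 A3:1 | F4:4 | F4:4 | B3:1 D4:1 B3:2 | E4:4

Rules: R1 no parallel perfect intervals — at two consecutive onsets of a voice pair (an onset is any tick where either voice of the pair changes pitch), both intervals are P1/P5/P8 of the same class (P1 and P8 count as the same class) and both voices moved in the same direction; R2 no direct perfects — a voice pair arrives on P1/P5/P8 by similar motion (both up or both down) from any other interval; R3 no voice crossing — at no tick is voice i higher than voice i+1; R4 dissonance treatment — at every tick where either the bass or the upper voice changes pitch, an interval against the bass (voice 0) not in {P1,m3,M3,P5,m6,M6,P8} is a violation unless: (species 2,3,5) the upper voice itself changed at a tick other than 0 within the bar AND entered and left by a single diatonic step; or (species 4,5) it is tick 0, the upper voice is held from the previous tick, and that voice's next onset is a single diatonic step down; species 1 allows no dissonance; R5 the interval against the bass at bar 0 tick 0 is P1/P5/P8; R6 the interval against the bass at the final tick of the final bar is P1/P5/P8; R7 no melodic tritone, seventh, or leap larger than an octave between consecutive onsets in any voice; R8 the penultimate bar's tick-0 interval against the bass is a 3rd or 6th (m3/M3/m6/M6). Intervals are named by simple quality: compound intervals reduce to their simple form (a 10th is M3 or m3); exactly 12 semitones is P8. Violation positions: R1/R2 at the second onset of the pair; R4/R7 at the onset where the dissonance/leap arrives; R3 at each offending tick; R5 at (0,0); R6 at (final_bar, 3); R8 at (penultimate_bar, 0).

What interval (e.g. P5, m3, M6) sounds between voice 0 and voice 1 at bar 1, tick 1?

P8

voice 0=G3 voice 1=G4 -> P8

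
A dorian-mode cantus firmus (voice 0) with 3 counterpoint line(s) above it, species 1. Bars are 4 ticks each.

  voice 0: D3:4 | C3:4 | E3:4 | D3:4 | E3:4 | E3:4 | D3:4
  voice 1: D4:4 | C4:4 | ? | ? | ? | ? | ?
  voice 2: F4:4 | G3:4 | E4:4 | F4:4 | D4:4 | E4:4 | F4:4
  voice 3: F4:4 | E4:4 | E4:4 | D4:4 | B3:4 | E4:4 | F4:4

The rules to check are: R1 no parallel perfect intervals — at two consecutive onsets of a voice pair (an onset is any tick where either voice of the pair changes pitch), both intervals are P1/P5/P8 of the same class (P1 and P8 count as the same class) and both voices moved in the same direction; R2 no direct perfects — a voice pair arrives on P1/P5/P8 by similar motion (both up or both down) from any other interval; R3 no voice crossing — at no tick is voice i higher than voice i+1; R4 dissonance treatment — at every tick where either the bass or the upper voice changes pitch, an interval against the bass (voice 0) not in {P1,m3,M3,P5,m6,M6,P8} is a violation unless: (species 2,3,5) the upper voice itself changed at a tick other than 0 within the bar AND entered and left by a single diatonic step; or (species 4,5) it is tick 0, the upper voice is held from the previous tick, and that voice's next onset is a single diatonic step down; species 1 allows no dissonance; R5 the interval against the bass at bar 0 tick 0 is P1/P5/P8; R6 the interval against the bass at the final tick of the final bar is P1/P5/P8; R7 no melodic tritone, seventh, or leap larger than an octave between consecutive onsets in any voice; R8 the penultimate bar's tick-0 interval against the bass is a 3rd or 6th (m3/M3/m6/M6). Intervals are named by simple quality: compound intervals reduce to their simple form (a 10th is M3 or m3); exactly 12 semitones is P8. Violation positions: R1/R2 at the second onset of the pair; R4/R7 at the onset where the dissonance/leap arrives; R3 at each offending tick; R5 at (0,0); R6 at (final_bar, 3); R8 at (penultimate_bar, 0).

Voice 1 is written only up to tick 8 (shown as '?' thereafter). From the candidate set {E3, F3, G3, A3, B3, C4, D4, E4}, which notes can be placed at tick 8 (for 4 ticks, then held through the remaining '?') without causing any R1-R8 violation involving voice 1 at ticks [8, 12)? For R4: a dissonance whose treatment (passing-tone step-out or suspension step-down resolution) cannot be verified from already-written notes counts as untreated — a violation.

{B3, C4, E3, G3}

E3: legal
F3: violates R4
G3: legal
A3: violates R4
B3: legal
C4: legal
D4: violates R4
E4: violates R1,R2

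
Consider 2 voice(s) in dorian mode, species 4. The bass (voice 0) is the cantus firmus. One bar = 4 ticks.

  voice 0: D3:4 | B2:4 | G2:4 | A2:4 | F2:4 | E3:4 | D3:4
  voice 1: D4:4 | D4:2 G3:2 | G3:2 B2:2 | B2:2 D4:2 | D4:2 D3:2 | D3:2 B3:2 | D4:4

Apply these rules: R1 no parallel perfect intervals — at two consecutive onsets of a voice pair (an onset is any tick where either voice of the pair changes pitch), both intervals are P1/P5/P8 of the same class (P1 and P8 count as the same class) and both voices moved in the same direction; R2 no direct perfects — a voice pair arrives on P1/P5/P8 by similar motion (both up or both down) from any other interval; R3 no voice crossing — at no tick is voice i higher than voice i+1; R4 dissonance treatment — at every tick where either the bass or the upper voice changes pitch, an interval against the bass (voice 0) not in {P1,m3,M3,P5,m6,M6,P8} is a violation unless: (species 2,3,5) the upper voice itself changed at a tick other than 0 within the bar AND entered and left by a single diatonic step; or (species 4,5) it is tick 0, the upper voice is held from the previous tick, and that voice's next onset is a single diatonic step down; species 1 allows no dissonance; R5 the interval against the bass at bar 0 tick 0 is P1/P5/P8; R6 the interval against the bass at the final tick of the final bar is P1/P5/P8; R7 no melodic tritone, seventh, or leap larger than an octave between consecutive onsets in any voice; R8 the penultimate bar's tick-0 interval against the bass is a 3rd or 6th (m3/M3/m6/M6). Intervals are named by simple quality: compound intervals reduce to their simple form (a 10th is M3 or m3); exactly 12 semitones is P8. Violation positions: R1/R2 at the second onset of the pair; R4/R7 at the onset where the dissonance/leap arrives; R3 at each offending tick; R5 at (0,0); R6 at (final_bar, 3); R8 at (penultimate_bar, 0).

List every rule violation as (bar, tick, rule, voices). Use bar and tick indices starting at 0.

bar 0: v0=D3 v1=D4 downbeat P8
bar 1: v0=B2 v1=D4 downbeat m3
bar 2: v0=G2 v1=G3 downbeat P8
bar 3: v0=A2 v1=B2 downbeat M2
bar 4: v0=F2 v1=D4 downbeat M6
bar 5: v0=E3 v1=D3 downbeat M2
bar 6: v0=D3 v1=D4 downbeat P8
  -> R4 @ bar 3 tick 0 v(0, 1): A2/B2 M2 untreated
  -> R4 @ bar 3 tick 2 v(0, 1): A2/D4 P4 untreated
  -> R7 @ bar 3 tick 2 v(1,): B2->D4 leap 15st
  -> R3 @ bar 5 tick 0 v(0, 1): E3 above D3
  -> R4 @ bar 5 tick 0 v(0, 1): E3/D3 M2 untreated
  -> R7 @ bar 5 tick 0 v(0,): F2->E3 leap 11st
  -> R8 @ bar 5 tick 0 v(0, 1): penult M2 not 3rd/6th
  -> R3 @ bar 5 tick 1 v(0, 1): E3 above D3

(3, 0, R4, (0, 1))
(3, 2, R4, (0, 1))
(3, 2, R7, (1,))
(5, 0, R3, (0, 1))
(5, 0, R4, (0, 1))
(5, 0, R7, (0,))
(5, 0, R8, (0, 1))
(5, 1, R3, (0, 1))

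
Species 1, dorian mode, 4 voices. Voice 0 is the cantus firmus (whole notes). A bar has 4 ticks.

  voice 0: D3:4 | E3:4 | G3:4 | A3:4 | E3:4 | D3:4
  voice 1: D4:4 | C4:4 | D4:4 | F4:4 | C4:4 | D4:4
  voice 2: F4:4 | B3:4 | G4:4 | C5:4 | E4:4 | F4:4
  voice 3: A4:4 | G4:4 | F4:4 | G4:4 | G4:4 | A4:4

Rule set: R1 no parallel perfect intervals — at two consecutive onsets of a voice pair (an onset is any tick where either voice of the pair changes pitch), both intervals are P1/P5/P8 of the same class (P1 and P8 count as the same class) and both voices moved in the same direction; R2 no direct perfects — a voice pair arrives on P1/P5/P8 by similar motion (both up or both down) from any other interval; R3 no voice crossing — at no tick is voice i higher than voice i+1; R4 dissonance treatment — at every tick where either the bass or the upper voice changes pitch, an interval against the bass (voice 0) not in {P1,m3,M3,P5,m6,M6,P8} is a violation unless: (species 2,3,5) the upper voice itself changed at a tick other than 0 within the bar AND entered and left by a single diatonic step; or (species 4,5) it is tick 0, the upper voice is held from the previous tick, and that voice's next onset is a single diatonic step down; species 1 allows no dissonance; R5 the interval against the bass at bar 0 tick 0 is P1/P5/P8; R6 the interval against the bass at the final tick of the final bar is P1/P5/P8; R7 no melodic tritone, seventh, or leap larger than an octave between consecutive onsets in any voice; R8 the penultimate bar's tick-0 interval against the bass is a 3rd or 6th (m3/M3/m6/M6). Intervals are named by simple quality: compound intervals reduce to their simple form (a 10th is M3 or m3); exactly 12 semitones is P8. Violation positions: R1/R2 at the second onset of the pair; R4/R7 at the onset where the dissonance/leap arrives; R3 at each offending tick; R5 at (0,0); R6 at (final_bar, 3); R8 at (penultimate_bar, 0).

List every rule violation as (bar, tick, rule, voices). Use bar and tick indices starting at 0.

bar 0: v0=D3 v1=D4 v2=F4 v3=A4 downbeat P5
bar 1: v0=E3 v1=C4 v2=B3 v3=G4 downbeat m3
bar 2: v0=G3 v1=D4 v2=G4 v3=F4 downbeat m7
bar 3: v0=A3 v1=F4 v2=C5 v3=G4 downbeat m7
bar 4: v0=E3 v1=C4 v2=E4 v3=G4 downbeat m3
bar 5: v0=D3 v1=D4 v2=F4 v3=A4 downbeat P5
  -> R5 @ bar 0 tick 0 v(0, 2): opens on m3
  -> R1 @ bar 1 tick 0 v(1, 3): D4/A4 P5 -> C4/G4 P5 similar
  -> R3 @ bar 1 tick 0 v(1, 2): C4 above B3
  -> R7 @ bar 1 tick 0 v(2,): F4->B3 leap 6st
  -> R3 @ bar 1 tick 1 v(1, 2): C4 above B3
  -> R3 @ bar 1 tick 2 v(1, 2): C4 above B3
  -> R3 @ bar 1 tick 3 v(1, 2): C4 above B3
  -> R2 @ bar 2 tick 0 v(0, 1): E3/C4 m6 -> G3/D4 P5 similar
  -> R2 @ bar 2 tick 0 v(0, 2): E3/B3 P5 -> G3/G4 P8 similar
  -> R3 @ bar 2 tick 0 v(2, 3): G4 above F4
  -> R4 @ bar 2 tick 0 v(0, 3): G3/F4 m7 untreated
  -> R3 @ bar 2 tick 1 v(2, 3): G4 above F4
  -> R3 @ bar 2 tick 2 v(2, 3): G4 above F4
  -> R3 @ bar 2 tick 3 v(2, 3): G4 above F4
  -> R2 @ bar 3 tick 0 v(1, 2): D4/G4 P4 -> F4/C5 P5 similar
  -> R3 @ bar 3 tick 0 v(2, 3): C5 above G4
  -> R4 @ bar 3 tick 0 v(0, 3): A3/G4 m7 untreated
  -> R3 @ bar 3 tick 1 v(2, 3): C5 above G4
  -> R3 @ bar 3 tick 2 v(2, 3): C5 above G4
  -> R3 @ bar 3 tick 3 v(2, 3): C5 above G4
  -> R2 @ bar 4 tick 0 v(0, 2): A3/C5 m3 -> E3/E4 P8 similar
  -> R8 @ bar 4 tick 0 v(0, 2): penult P8 not 3rd/6th
  -> R1 @ bar 5 tick 0 v(1, 3): C4/G4 P5 -> D4/A4 P5 similar
  -> R6 @ bar 5 tick 3 v(0, 2): closes on m3

(0, 0, R5, (0, 2))
(1, 0, R1, (1, 3))
(1, 0, R3, (1, 2))
(1, 0, R7, (2,))
(1, 1, R3, (1, 2))
(1, 2, R3, (1, 2))
(1, 3, R3, (1, 2))
(2, 0, R2, (0, 1))
(2, 0, R2, (0, 2))
(2, 0, R3, (2, 3))
(2, 0, R4, (0, 3))
(2, 1, R3, (2, 3))
(2, 2, R3, (2, 3))
(2, 3, R3, (2, 3))
(3, 0, R2, (1, 2))
(3, 0, R3, (2, 3))
(3, 0, R4, (0, 3))
(3, 1, R3, (2, 3))
(3, 2, R3, (2, 3))
(3, 3, R3, (2, 3))
(4, 0, R2, (0, 2))
(4, 0, R8, (0, 2))
(5, 0, R1, (1, 3))
(5, 3, R6, (0, 2))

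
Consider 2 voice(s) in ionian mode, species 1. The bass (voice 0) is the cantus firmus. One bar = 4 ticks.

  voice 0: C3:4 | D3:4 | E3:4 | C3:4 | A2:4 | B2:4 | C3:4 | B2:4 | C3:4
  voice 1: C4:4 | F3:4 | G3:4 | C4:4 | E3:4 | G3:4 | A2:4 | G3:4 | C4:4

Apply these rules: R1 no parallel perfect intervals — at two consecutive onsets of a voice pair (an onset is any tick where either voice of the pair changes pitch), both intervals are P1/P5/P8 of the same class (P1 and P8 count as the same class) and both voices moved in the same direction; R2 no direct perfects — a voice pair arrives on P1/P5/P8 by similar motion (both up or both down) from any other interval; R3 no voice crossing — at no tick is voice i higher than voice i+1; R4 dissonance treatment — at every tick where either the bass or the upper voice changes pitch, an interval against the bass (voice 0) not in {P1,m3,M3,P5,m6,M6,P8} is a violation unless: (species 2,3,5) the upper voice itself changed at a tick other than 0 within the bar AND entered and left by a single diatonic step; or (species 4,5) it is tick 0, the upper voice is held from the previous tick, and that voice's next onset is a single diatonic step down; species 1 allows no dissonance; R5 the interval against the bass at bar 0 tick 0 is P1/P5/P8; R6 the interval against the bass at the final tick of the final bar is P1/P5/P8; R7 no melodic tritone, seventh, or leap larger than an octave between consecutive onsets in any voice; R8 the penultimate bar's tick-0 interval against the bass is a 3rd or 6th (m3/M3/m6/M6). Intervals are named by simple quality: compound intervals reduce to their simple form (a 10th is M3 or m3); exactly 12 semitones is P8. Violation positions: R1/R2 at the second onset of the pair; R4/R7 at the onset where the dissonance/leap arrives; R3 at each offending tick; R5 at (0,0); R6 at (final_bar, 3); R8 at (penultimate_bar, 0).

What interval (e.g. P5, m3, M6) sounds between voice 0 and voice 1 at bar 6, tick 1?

m3

voice 0=C3 voice 1=A2 -> m3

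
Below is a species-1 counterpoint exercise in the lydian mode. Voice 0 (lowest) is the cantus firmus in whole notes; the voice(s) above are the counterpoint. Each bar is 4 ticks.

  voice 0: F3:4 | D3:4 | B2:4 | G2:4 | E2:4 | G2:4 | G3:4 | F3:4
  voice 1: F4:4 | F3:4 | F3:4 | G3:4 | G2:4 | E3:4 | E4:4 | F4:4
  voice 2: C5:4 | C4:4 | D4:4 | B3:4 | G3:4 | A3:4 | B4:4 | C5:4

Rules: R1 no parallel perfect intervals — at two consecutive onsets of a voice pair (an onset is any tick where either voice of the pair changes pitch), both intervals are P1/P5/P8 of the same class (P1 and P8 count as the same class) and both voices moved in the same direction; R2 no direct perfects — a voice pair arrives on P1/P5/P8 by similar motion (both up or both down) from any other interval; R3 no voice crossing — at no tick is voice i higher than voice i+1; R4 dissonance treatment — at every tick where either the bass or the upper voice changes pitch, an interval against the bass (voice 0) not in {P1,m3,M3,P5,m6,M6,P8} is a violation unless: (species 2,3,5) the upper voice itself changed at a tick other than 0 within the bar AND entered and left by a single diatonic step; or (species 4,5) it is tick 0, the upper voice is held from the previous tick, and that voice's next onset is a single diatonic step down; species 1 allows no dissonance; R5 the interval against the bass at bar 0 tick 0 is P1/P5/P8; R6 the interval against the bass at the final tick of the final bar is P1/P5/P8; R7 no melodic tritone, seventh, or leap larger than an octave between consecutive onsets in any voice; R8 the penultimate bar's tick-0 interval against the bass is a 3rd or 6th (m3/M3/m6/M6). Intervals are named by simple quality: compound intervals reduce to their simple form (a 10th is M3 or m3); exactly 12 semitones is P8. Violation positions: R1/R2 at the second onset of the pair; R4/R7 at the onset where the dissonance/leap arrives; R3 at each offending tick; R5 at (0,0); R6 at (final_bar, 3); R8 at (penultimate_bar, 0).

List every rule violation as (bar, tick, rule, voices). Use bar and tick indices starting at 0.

(1, 0, R1, (1, 2))
(1, 0, R4, (0, 2))
(2, 0, R4, (0, 1))
(4, 0, R2, (1, 2))
(5, 0, R4, (0, 2))
(6, 0, R2, (1, 2))
(6, 0, R7, (2,))
(7, 0, R1, (1, 2))

bar 0: v0=F3 v1=F4 v2=C5 downbeat P5
bar 1: v0=D3 v1=F3 v2=C4 downbeat m7
bar 2: v0=B2 v1=F3 v2=D4 downbeat m3
bar 3: v0=G2 v1=G3 v2=B3 downbeat M3
bar 4: v0=E2 v1=G2 v2=G3 downbeat m3
bar 5: v0=G2 v1=E3 v2=A3 downbeat M2
bar 6: v0=G3 v1=E4 v2=B4 downbeat M3
bar 7: v0=F3 v1=F4 v2=C5 downbeat P5
  -> R1 @ bar 1 tick 0 v(1, 2): F4/C5 P5 -> F3/C4 P5 similar
  -> R4 @ bar 1 tick 0 v(0, 2): D3/C4 m7 untreated
  -> R4 @ bar 2 tick 0 v(0, 1): B2/F3 TT untreated
  -> R2 @ bar 4 tick 0 v(1, 2): G3/B3 M3 -> G2/G3 P8 similar
  -> R4 @ bar 5 tick 0 v(0, 2): G2/A3 M2 untreated
  -> R2 @ bar 6 tick 0 v(1, 2): E3/A3 P4 -> E4/B4 P5 similar
  -> R7 @ bar 6 tick 0 v(2,): A3->B4 leap 14st
  -> R1 @ bar 7 tick 0 v(1, 2): E4/B4 P5 -> F4/C5 P5 similar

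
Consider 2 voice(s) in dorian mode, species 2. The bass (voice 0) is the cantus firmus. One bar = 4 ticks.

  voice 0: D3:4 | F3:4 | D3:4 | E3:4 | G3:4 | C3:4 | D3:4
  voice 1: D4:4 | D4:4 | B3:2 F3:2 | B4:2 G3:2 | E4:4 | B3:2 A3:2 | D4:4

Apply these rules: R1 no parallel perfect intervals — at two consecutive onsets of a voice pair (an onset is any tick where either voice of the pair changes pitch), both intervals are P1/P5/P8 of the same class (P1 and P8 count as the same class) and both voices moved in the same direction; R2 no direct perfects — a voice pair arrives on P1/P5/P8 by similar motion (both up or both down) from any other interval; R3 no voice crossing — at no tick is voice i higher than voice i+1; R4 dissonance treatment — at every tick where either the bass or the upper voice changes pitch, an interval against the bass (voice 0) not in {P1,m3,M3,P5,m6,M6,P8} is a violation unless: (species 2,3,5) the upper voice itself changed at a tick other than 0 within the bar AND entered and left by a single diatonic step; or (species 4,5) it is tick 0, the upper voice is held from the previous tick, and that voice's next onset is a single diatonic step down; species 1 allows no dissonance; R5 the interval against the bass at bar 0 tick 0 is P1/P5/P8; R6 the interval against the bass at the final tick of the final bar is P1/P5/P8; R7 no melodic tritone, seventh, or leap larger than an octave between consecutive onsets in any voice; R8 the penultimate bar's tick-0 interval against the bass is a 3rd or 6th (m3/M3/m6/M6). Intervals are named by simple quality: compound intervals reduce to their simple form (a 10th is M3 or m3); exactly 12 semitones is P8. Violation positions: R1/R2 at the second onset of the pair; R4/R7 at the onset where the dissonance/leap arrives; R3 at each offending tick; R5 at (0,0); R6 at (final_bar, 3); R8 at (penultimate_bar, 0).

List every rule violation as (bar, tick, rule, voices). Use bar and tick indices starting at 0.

(2, 2, R7, (1,))
(3, 0, R2, (0, 1))
(3, 0, R7, (1,))
(3, 2, R7, (1,))
(5, 0, R4, (0, 1))
(5, 0, R8, (0, 1))
(6, 0, R2, (0, 1))

bar 0: v0=D3 v1=D4 downbeat P8
bar 1: v0=F3 v1=D4 downbeat M6
bar 2: v0=D3 v1=B3 downbeat M6
bar 3: v0=E3 v1=B4 downbeat P5
bar 4: v0=G3 v1=E4 downbeat M6
bar 5: v0=C3 v1=B3 downbeat M7
bar 6: v0=D3 v1=D4 downbeat P8
  -> R7 @ bar 2 tick 2 v(1,): B3->F3 leap 6st
  -> R2 @ bar 3 tick 0 v(0, 1): D3/F3 m3 -> E3/B4 P5 similar
  -> R7 @ bar 3 tick 0 v(1,): F3->B4 leap 18st
  -> R7 @ bar 3 tick 2 v(1,): B4->G3 leap 16st
  -> R4 @ bar 5 tick 0 v(0, 1): C3/B3 M7 untreated
  -> R8 @ bar 5 tick 0 v(0, 1): penult M7 not 3rd/6th
  -> R2 @ bar 6 tick 0 v(0, 1): C3/A3 M6 -> D3/D4 P8 similar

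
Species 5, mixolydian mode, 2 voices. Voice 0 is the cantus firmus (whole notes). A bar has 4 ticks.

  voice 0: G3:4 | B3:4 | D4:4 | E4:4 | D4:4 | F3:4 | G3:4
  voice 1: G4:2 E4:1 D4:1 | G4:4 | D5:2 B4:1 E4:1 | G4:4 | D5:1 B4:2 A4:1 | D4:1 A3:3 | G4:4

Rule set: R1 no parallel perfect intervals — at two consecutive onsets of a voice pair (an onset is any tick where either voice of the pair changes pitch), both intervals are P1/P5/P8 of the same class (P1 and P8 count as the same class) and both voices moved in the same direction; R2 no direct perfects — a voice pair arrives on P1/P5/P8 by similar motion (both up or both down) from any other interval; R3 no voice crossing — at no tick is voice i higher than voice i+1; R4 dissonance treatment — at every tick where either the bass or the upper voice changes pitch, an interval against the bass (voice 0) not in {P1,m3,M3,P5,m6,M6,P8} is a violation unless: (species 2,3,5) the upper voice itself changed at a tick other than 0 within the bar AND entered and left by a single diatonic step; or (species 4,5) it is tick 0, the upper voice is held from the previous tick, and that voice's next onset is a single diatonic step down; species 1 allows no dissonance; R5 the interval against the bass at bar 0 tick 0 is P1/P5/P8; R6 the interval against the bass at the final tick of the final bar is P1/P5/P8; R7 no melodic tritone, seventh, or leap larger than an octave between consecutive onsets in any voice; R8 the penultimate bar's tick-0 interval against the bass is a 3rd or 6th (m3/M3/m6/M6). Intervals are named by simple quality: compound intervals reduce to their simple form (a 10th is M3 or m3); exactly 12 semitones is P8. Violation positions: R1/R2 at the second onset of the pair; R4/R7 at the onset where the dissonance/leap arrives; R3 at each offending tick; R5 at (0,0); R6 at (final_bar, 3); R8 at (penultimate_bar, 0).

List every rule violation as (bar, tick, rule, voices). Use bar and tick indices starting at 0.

bar 0: v0=G3 v1=G4 downbeat P8
bar 1: v0=B3 v1=G4 downbeat m6
bar 2: v0=D4 v1=D5 downbeat P8
bar 3: v0=E4 v1=G4 downbeat m3
bar 4: v0=D4 v1=D5 downbeat P8
bar 5: v0=F3 v1=D4 downbeat M6
bar 6: v0=G3 v1=G4 downbeat P8
  -> R2 @ bar 2 tick 0 v(0, 1): B3/G4 m6 -> D4/D5 P8 similar
  -> R4 @ bar 2 tick 3 v(0, 1): D4/E4 M2 untreated
  -> R2 @ bar 6 tick 0 v(0, 1): F3/A3 M3 -> G3/G4 P8 similar
  -> R7 @ bar 6 tick 0 v(1,): A3->G4 leap 10st

(2, 0, R2, (0, 1))
(2, 3, R4, (0, 1))
(6, 0, R2, (0, 1))
(6, 0, R7, (1,))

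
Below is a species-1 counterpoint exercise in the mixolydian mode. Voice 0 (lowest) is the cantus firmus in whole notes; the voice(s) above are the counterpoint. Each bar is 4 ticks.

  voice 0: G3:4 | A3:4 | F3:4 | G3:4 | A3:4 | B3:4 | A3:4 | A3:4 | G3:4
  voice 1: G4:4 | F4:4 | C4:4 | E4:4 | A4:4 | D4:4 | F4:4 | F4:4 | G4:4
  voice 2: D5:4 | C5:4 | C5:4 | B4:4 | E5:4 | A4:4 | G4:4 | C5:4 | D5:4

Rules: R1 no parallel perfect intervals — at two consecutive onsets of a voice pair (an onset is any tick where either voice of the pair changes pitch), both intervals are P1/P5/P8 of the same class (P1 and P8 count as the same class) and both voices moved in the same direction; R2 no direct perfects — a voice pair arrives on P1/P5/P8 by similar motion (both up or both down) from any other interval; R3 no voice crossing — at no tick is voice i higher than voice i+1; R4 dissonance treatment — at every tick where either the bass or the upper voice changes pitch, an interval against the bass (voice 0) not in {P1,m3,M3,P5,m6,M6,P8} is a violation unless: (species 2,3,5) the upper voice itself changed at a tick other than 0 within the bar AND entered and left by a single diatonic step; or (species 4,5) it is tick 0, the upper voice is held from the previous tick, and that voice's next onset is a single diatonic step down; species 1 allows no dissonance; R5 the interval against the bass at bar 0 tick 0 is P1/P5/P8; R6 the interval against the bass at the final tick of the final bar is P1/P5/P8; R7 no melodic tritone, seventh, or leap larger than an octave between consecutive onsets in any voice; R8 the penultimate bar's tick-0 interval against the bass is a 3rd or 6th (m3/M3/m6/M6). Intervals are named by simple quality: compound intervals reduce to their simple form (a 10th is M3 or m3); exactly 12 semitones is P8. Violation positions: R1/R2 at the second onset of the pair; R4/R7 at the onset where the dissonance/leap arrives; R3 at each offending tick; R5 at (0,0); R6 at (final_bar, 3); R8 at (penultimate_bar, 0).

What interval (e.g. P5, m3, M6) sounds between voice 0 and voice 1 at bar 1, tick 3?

voice 0=A3 voice 1=F4 -> m6

m6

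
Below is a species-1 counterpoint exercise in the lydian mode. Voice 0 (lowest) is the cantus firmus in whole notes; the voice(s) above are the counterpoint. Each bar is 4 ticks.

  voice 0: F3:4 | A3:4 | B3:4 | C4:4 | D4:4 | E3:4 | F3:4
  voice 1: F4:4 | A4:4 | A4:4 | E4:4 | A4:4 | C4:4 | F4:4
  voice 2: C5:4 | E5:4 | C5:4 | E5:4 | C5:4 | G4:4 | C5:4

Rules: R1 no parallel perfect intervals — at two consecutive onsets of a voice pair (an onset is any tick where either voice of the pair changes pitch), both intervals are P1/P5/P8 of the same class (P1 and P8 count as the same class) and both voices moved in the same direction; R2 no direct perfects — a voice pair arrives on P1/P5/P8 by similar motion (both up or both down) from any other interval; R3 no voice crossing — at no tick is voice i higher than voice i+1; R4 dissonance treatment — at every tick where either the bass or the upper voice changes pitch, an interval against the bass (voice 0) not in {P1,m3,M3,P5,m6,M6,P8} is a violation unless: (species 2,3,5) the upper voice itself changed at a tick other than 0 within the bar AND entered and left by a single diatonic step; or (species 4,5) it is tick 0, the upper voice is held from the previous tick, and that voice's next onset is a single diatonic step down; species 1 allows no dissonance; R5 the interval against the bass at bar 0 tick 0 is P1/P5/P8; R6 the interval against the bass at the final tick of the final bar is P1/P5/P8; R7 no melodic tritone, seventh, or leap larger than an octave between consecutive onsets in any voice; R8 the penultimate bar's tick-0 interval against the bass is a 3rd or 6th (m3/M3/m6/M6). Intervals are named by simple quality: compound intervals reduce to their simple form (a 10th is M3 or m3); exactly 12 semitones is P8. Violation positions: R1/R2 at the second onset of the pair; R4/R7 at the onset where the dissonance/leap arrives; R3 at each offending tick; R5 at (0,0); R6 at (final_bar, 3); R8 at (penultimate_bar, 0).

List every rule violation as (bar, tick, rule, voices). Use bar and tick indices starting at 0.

bar 0: v0=F3 v1=F4 v2=C5 downbeat P5
bar 1: v0=A3 v1=A4 v2=E5 downbeat P5
bar 2: v0=B3 v1=A4 v2=C5 downbeat m2
bar 3: v0=C4 v1=E4 v2=E5 downbeat M3
bar 4: v0=D4 v1=A4 v2=C5 downbeat m7
bar 5: v0=E3 v1=C4 v2=G4 downbeat m3
bar 6: v0=F3 v1=F4 v2=C5 downbeat P5
  -> R1 @ bar 1 tick 0 v(0, 1): F3/F4 P8 -> A3/A4 P8 similar
  -> R1 @ bar 1 tick 0 v(0, 2): F3/C5 P5 -> A3/E5 P5 similar
  -> R1 @ bar 1 tick 0 v(1, 2): F4/C5 P5 -> A4/E5 P5 similar
  -> R4 @ bar 2 tick 0 v(0, 1): B3/A4 m7 untreated
  -> R4 @ bar 2 tick 0 v(0, 2): B3/C5 m2 untreated
  -> R2 @ bar 4 tick 0 v(0, 1): C4/E4 M3 -> D4/A4 P5 similar
  -> R4 @ bar 4 tick 0 v(0, 2): D4/C5 m7 untreated
  -> R2 @ bar 5 tick 0 v(1, 2): A4/C5 m3 -> C4/G4 P5 similar
  -> R7 @ bar 5 tick 0 v(0,): D4->E3 leap 10st
  -> R1 @ bar 6 tick 0 v(1, 2): C4/G4 P5 -> F4/C5 P5 similar
  -> R2 @ bar 6 tick 0 v(0, 1): E3/C4 m6 -> F3/F4 P8 similar
  -> R2 @ bar 6 tick 0 v(0, 2): E3/G4 m3 -> F3/C5 P5 similar

(1, 0, R1, (0, 1))
(1, 0, R1, (0, 2))
(1, 0, R1, (1, 2))
(2, 0, R4, (0, 1))
(2, 0, R4, (0, 2))
(4, 0, R2, (0, 1))
(4, 0, R4, (0, 2))
(5, 0, R2, (1, 2))
(5, 0, R7, (0,))
(6, 0, R1, (1, 2))
(6, 0, R2, (0, 1))
(6, 0, R2, (0, 2))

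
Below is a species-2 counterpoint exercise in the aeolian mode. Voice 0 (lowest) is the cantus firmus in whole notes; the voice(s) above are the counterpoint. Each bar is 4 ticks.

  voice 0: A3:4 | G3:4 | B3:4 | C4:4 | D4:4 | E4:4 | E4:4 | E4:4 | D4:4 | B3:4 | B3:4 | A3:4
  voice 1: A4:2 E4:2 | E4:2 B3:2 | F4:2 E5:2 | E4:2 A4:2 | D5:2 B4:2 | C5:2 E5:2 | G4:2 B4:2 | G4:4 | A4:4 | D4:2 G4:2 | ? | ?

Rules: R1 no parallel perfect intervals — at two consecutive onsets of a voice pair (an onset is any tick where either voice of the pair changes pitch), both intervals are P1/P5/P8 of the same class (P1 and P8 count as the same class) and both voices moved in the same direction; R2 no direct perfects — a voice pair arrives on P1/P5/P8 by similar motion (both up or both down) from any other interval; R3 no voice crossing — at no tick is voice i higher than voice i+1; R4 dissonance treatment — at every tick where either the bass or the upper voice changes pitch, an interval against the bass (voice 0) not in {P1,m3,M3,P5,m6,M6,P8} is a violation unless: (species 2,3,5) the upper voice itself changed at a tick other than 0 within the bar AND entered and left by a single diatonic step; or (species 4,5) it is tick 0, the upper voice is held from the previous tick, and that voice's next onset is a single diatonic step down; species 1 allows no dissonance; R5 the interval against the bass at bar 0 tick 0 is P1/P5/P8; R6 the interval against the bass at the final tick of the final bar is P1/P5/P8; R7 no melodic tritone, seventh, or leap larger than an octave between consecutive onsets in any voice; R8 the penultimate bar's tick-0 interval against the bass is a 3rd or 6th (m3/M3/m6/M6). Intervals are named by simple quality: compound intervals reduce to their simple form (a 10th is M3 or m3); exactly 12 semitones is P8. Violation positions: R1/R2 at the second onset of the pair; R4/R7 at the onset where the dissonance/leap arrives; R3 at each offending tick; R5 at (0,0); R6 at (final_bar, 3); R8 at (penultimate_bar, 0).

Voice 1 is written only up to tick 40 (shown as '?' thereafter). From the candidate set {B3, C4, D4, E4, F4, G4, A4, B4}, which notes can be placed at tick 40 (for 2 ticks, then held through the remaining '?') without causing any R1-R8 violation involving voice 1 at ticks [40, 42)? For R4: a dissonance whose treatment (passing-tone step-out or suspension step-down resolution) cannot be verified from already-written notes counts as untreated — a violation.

B3: violates R8
C4: violates R4,R8
D4: legal
E4: violates R4,R8
F4: violates R4,R8
G4: legal
A4: violates R4,R8
B4: violates R8

{D4, G4}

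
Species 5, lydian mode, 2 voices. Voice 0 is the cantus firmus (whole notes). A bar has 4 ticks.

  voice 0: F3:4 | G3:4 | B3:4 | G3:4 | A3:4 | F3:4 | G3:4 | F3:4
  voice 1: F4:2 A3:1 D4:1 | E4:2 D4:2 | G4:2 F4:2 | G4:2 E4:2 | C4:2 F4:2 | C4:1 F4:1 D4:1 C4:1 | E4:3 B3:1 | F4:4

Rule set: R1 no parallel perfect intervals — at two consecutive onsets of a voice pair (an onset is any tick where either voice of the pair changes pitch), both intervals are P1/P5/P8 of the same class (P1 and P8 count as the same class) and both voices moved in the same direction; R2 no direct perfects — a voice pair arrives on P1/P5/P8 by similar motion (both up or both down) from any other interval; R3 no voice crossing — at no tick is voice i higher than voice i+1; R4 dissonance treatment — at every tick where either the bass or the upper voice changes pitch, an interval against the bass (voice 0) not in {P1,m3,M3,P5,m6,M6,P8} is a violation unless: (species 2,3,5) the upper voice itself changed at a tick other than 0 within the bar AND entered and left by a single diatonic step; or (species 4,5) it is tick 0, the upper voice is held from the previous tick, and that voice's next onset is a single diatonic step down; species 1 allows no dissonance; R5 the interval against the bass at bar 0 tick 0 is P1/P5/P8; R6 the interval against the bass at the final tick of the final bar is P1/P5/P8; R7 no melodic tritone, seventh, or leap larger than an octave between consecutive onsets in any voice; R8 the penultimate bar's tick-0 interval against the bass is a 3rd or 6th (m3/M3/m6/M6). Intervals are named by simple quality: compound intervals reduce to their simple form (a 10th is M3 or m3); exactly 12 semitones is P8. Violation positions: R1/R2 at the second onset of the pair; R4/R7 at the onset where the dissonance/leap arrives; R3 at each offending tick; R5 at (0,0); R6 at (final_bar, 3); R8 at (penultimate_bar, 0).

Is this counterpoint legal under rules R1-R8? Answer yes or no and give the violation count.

No (2 violations)

bar 0: v0=F3 v1=F4 (P8)
bar 1: v0=G3 v1=E4 (M6)
bar 2: v0=B3 v1=G4 (m6)
bar 3: v0=G3 v1=G4 (P8)
bar 4: v0=A3 v1=C4 (m3)
bar 5: v0=F3 v1=C4 (P5)
bar 6: v0=G3 v1=E4 (M6)
bar 7: v0=F3 v1=F4 (P8)
  R2 @ bar5.0: A3/F4 m6 -> F3/C4 P5 similar
  R7 @ bar7.0: B3->F4 leap 6st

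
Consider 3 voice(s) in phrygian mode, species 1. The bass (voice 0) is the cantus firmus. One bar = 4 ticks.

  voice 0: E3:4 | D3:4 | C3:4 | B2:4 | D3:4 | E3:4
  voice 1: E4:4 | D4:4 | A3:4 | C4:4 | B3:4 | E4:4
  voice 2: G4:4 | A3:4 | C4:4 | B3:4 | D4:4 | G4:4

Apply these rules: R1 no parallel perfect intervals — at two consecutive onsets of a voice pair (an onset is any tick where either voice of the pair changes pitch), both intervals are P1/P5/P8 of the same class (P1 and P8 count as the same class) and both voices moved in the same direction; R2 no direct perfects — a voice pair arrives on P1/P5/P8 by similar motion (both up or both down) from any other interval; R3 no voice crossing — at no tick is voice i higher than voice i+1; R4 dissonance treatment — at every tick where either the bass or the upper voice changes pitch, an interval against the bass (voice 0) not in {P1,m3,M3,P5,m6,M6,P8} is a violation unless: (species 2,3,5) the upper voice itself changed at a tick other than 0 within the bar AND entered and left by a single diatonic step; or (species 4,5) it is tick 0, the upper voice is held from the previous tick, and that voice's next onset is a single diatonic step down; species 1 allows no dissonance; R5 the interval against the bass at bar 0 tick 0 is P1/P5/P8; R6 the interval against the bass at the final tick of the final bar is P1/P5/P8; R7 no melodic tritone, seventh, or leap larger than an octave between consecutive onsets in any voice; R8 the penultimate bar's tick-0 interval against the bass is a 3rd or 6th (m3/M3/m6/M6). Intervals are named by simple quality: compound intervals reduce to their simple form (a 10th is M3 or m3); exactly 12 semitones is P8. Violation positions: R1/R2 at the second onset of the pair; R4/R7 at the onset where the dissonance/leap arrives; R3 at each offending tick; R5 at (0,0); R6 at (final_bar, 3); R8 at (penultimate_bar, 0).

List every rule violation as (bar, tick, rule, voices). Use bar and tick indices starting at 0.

(0, 0, R5, (0, 2))
(1, 0, R1, (0, 1))
(1, 0, R2, (0, 2))
(1, 0, R3, (1, 2))
(1, 0, R7, (2,))
(1, 1, R3, (1, 2))
(1, 2, R3, (1, 2))
(1, 3, R3, (1, 2))
(3, 0, R1, (0, 2))
(3, 0, R3, (1, 2))
(3, 0, R4, (0, 1))
(3, 1, R3, (1, 2))
(3, 2, R3, (1, 2))
(3, 3, R3, (1, 2))
(4, 0, R1, (0, 2))
(4, 0, R8, (0, 2))
(5, 0, R2, (0, 1))
(5, 3, R6, (0, 2))

bar 0: v0=E3 v1=E4 v2=G4 downbeat m3
bar 1: v0=D3 v1=D4 v2=A3 downbeat P5
bar 2: v0=C3 v1=A3 v2=C4 downbeat P8
bar 3: v0=B2 v1=C4 v2=B3 downbeat P8
bar 4: v0=D3 v1=B3 v2=D4 downbeat P8
bar 5: v0=E3 v1=E4 v2=G4 downbeat m3
  -> R5 @ bar 0 tick 0 v(0, 2): opens on m3
  -> R1 @ bar 1 tick 0 v(0, 1): E3/E4 P8 -> D3/D4 P8 similar
  -> R2 @ bar 1 tick 0 v(0, 2): E3/G4 m3 -> D3/A3 P5 similar
  -> R3 @ bar 1 tick 0 v(1, 2): D4 above A3
  -> R7 @ bar 1 tick 0 v(2,): G4->A3 leap 10st
  -> R3 @ bar 1 tick 1 v(1, 2): D4 above A3
  -> R3 @ bar 1 tick 2 v(1, 2): D4 above A3
  -> R3 @ bar 1 tick 3 v(1, 2): D4 above A3
  -> R1 @ bar 3 tick 0 v(0, 2): C3/C4 P8 -> B2/B3 P8 similar
  -> R3 @ bar 3 tick 0 v(1, 2): C4 above B3
  -> R4 @ bar 3 tick 0 v(0, 1): B2/C4 m2 untreated
  -> R3 @ bar 3 tick 1 v(1, 2): C4 above B3
  -> R3 @ bar 3 tick 2 v(1, 2): C4 above B3
  -> R3 @ bar 3 tick 3 v(1, 2): C4 above B3
  -> R1 @ bar 4 tick 0 v(0, 2): B2/B3 P8 -> D3/D4 P8 similar
  -> R8 @ bar 4 tick 0 v(0, 2): penult P8 not 3rd/6th
  -> R2 @ bar 5 tick 0 v(0, 1): D3/B3 M6 -> E3/E4 P8 similar
  -> R6 @ bar 5 tick 3 v(0, 2): closes on m3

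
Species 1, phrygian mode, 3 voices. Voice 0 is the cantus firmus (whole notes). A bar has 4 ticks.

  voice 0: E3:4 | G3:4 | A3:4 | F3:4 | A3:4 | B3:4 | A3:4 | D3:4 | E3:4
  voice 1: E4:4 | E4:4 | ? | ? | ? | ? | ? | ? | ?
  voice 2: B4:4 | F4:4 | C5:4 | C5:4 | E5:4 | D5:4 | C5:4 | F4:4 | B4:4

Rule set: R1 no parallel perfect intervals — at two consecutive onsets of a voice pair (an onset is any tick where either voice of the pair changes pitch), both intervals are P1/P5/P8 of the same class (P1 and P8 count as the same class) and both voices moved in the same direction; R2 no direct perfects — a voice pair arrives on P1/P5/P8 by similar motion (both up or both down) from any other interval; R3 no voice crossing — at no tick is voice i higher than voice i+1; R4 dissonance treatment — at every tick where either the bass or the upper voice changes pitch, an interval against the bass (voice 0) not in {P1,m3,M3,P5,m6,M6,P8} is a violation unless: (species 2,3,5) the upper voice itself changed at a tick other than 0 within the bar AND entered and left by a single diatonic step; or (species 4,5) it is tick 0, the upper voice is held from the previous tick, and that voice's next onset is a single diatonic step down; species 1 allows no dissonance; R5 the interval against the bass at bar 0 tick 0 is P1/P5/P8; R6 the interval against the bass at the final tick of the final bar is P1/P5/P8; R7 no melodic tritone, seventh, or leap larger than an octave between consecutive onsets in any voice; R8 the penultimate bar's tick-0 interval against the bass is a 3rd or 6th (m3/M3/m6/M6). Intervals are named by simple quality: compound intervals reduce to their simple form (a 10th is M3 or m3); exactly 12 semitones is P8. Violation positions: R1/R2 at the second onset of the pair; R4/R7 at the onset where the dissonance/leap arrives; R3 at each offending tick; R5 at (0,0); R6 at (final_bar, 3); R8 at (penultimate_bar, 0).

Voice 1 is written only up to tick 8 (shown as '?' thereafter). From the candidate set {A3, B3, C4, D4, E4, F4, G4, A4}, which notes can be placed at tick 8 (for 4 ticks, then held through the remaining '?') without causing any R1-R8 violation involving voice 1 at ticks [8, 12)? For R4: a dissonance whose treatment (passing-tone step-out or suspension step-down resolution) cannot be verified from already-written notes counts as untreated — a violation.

A3: legal
B3: violates R4
C4: legal
D4: violates R4
E4: legal
F4: violates R2
G4: violates R4
A4: violates R2

{A3, C4, E4}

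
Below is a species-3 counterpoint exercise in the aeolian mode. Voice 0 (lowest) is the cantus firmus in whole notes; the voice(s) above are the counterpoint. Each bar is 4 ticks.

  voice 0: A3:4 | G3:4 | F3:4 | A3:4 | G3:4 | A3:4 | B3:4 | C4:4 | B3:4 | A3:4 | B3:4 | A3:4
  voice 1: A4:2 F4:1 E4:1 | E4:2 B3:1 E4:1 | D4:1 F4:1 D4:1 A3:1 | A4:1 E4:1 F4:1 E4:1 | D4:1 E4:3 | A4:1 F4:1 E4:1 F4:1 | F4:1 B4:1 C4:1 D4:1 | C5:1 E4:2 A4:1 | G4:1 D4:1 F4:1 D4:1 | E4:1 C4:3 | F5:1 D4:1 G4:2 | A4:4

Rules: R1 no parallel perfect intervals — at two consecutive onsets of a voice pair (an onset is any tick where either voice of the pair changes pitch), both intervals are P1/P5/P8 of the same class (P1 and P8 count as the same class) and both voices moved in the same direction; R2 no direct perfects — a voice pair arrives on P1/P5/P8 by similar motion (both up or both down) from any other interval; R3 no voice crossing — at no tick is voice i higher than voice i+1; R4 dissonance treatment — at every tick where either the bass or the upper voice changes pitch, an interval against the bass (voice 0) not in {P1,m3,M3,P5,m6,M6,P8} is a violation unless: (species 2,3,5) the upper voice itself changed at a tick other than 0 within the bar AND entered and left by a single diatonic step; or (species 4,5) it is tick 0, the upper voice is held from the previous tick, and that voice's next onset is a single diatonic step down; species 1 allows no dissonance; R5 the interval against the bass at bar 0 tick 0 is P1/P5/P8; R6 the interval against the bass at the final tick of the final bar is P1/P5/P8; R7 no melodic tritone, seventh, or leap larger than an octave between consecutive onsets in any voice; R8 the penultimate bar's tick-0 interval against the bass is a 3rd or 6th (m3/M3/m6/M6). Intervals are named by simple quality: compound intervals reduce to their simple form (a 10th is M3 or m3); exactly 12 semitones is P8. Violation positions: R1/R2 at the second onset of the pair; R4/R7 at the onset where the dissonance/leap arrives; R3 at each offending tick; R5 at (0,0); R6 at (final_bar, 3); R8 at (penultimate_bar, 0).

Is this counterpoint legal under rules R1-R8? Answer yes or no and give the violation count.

bar 0: v0=A3 v1=A4 (P8)
bar 1: v0=G3 v1=E4 (M6)
bar 2: v0=F3 v1=D4 (M6)
bar 3: v0=A3 v1=A4 (P8)
bar 4: v0=G3 v1=D4 (P5)
bar 5: v0=A3 v1=A4 (P8)
bar 6: v0=B3 v1=F4 (TT)
bar 7: v0=C4 v1=C5 (P8)
bar 8: v0=B3 v1=G4 (m6)
bar 9: v0=A3 v1=E4 (P5)
bar 10: v0=B3 v1=F5 (TT)
bar 11: v0=A3 v1=A4 (P8)
  R2 @ bar3.0: F3/A3 M3 -> A3/A4 P8 similar
  R1 @ bar4.0: A3/E4 P5 -> G3/D4 P5 similar
  R2 @ bar5.0: G3/E4 M6 -> A3/A4 P8 similar
  R4 @ bar6.0: B3/F4 TT untreated
  R7 @ bar6.1: F4->B4 leap 6st
  R4 @ bar6.2: B3/C4 m2 untreated
  R7 @ bar6.2: B4->C4 leap 11st
  R2 @ bar7.0: B3/D4 m3 -> C4/C5 P8 similar
  R7 @ bar7.0: D4->C5 leap 10st
  R4 @ bar8.2: B3/F4 TT untreated
  R4 @ bar10.0: B3/F5 TT untreated
  R7 @ bar10.0: C4->F5 leap 17st
  R8 @ bar10.0: penult TT not 3rd/6th
  R7 @ bar10.1: F5->D4 leap 15st

No (14 violations)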